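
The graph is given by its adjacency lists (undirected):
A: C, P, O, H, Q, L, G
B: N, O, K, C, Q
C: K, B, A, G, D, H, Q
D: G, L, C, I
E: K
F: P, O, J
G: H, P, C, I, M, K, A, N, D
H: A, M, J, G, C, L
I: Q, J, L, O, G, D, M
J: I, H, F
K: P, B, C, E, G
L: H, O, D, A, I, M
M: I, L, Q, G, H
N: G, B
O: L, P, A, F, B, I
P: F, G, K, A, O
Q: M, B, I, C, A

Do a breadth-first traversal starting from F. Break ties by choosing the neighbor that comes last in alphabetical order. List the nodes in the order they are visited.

Visit F; enqueue P, O, J → queue [P, O, J]
Visit P; enqueue K, G, A → queue [O, J, K, G, A]
Visit O; enqueue L, I, B → queue [J, K, G, A, L, I, B]
Visit J; enqueue H → queue [K, G, A, L, I, B, H]
Visit K; enqueue E, C → queue [G, A, L, I, B, H, E, C]
Visit G; enqueue N, M, D → queue [A, L, I, B, H, E, C, N, M, D]
Visit A; enqueue Q → queue [L, I, B, H, E, C, N, M, D, Q]
Visit L → queue [I, B, H, E, C, N, M, D, Q]
Visit I → queue [B, H, E, C, N, M, D, Q]
Visit B → queue [H, E, C, N, M, D, Q]
Visit H → queue [E, C, N, M, D, Q]
Visit E → queue [C, N, M, D, Q]
Visit C → queue [N, M, D, Q]
Visit N → queue [M, D, Q]
Visit M → queue [D, Q]
Visit D → queue [Q]
Visit Q → queue []

F, P, O, J, K, G, A, L, I, B, H, E, C, N, M, D, Q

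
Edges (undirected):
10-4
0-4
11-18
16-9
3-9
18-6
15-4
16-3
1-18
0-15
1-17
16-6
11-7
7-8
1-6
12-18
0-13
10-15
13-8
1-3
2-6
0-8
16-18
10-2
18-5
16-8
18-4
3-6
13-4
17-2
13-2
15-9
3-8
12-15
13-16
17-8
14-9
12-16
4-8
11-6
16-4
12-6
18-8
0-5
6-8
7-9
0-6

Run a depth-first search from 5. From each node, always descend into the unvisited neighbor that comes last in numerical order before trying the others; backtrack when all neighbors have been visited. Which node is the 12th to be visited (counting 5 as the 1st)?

11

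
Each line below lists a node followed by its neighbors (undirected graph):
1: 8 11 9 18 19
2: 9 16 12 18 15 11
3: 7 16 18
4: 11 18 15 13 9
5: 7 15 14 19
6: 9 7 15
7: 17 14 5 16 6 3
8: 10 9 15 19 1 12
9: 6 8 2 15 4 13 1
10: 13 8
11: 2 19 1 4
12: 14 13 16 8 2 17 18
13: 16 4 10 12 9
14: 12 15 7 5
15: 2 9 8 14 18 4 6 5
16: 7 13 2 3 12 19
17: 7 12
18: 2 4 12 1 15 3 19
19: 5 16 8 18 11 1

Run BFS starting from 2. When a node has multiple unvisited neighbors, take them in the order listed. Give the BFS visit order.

2 9 16 12 18 15 11 6 8 4 13 1 7 3 19 14 17 5 10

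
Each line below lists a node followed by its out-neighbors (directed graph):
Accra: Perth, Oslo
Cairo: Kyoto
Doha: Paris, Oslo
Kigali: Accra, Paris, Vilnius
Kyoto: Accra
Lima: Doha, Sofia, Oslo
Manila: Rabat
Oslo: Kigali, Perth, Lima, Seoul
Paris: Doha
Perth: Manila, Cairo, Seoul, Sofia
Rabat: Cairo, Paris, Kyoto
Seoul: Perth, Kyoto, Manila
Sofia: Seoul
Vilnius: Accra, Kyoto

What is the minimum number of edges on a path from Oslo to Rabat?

3

Level 0: Oslo
Level 1: Kigali, Lima, Perth, Seoul
Level 2: Accra, Cairo, Doha, Kyoto, Manila, Paris, Sofia, Vilnius
Level 3: Rabat
Rabat first appears at level 3.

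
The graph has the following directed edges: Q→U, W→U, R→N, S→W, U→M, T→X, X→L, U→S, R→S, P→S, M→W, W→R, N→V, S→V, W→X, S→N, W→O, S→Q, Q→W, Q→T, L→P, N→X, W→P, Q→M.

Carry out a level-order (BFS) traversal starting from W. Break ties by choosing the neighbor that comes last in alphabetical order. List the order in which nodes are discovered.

Visit W; enqueue X, U, R, P, O → queue [X, U, R, P, O]
Visit X; enqueue L → queue [U, R, P, O, L]
Visit U; enqueue S, M → queue [R, P, O, L, S, M]
Visit R; enqueue N → queue [P, O, L, S, M, N]
Visit P → queue [O, L, S, M, N]
Visit O → queue [L, S, M, N]
Visit L → queue [S, M, N]
Visit S; enqueue V, Q → queue [M, N, V, Q]
Visit M → queue [N, V, Q]
Visit N → queue [V, Q]
Visit V → queue [Q]
Visit Q; enqueue T → queue [T]
Visit T → queue []

W → X → U → R → P → O → L → S → M → N → V → Q → T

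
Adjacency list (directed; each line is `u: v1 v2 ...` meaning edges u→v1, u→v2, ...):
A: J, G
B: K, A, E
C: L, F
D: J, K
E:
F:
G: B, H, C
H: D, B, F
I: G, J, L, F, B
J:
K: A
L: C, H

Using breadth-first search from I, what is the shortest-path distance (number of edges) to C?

Level 0: I
Level 1: B, F, G, J, L
Level 2: A, C, E, H, K
Level 3: D
C first appears at level 2.

2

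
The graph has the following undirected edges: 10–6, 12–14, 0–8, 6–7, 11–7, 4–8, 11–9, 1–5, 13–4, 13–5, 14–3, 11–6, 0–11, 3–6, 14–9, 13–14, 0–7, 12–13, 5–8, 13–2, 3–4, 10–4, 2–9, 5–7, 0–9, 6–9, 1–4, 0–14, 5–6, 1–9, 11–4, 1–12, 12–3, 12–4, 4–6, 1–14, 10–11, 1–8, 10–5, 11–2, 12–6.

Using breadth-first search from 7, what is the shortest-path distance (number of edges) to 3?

Level 0: 7
Level 1: 0, 5, 6, 11
Level 2: 1, 2, 3, 4, 8, 9, 10, 12, 13, 14
3 first appears at level 2.

2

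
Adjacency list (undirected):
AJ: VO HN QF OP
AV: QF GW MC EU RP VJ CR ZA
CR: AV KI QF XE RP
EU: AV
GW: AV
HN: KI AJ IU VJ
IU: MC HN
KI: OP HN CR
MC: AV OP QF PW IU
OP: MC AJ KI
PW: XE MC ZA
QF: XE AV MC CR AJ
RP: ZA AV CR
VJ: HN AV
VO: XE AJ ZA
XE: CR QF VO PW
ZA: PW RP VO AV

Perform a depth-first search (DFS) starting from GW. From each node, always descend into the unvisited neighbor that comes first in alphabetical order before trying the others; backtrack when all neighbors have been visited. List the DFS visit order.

GW, AV, CR, KI, HN, AJ, OP, MC, IU, PW, XE, QF, VO, ZA, RP, VJ, EU

Visit GW
GW → AV
AV → CR
CR → KI
KI → HN
HN → AJ
AJ → OP
OP → MC
MC → IU
MC → PW
PW → XE
XE → QF
XE → VO
VO → ZA
ZA → RP
HN → VJ
AV → EU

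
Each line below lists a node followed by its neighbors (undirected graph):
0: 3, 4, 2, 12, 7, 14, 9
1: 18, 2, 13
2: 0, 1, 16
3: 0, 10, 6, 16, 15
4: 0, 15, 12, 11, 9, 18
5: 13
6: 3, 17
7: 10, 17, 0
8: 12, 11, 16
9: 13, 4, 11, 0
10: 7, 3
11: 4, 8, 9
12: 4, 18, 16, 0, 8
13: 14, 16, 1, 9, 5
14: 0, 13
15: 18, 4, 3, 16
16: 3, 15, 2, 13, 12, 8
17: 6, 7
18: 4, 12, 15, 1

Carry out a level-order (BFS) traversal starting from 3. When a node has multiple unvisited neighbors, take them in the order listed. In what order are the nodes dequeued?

Visit 3; enqueue 0, 10, 6, 16, 15 → queue [0, 10, 6, 16, 15]
Visit 0; enqueue 4, 2, 12, 7, 14, 9 → queue [10, 6, 16, 15, 4, 2, 12, 7, 14, 9]
Visit 10 → queue [6, 16, 15, 4, 2, 12, 7, 14, 9]
Visit 6; enqueue 17 → queue [16, 15, 4, 2, 12, 7, 14, 9, 17]
Visit 16; enqueue 13, 8 → queue [15, 4, 2, 12, 7, 14, 9, 17, 13, 8]
Visit 15; enqueue 18 → queue [4, 2, 12, 7, 14, 9, 17, 13, 8, 18]
Visit 4; enqueue 11 → queue [2, 12, 7, 14, 9, 17, 13, 8, 18, 11]
Visit 2; enqueue 1 → queue [12, 7, 14, 9, 17, 13, 8, 18, 11, 1]
Visit 12 → queue [7, 14, 9, 17, 13, 8, 18, 11, 1]
Visit 7 → queue [14, 9, 17, 13, 8, 18, 11, 1]
Visit 14 → queue [9, 17, 13, 8, 18, 11, 1]
Visit 9 → queue [17, 13, 8, 18, 11, 1]
Visit 17 → queue [13, 8, 18, 11, 1]
Visit 13; enqueue 5 → queue [8, 18, 11, 1, 5]
Visit 8 → queue [18, 11, 1, 5]
Visit 18 → queue [11, 1, 5]
Visit 11 → queue [1, 5]
Visit 1 → queue [5]
Visit 5 → queue []

3 0 10 6 16 15 4 2 12 7 14 9 17 13 8 18 11 1 5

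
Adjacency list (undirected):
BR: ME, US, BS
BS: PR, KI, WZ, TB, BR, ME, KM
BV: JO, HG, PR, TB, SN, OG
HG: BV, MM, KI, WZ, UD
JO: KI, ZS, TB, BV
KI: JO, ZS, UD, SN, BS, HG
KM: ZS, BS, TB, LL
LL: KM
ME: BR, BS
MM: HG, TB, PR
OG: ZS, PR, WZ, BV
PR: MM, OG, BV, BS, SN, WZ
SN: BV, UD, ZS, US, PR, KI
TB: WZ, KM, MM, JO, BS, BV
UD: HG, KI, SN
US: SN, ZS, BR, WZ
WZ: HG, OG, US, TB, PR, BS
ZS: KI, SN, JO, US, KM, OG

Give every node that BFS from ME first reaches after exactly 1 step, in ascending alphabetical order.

Level 0: ME
Level 1: BR, BS
Level 2: KI, KM, PR, TB, US, WZ
Level 3: BV, HG, JO, LL, MM, OG, SN, UD, ZS

BR, BS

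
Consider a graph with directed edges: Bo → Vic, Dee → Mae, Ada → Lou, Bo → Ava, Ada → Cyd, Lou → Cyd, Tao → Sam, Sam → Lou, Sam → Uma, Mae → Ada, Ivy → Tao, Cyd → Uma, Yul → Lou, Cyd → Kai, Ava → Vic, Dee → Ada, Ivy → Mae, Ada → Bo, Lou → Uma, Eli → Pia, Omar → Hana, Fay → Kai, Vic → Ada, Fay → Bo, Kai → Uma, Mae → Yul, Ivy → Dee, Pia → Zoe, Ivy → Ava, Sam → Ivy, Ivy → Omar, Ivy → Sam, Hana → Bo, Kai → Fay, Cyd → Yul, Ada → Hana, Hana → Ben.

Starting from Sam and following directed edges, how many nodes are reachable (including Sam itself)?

18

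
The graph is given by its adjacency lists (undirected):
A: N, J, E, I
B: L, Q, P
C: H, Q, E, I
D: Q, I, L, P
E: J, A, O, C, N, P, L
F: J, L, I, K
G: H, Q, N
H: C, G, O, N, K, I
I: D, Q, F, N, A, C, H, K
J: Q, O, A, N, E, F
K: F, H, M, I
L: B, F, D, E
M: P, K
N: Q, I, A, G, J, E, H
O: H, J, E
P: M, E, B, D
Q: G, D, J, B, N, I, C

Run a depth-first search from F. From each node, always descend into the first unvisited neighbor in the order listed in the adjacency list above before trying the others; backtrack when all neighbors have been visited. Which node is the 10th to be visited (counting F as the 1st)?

I

Visit F
F → J
J → Q
Q → G
G → H
H → C
C → E
E → A
A → N
N → I
I → D
D → L
L → B
B → P
P → M
M → K
E → O

Visit order: F, J, Q, G, H, C, E, A, N, I, D, L, B, P, M, K, O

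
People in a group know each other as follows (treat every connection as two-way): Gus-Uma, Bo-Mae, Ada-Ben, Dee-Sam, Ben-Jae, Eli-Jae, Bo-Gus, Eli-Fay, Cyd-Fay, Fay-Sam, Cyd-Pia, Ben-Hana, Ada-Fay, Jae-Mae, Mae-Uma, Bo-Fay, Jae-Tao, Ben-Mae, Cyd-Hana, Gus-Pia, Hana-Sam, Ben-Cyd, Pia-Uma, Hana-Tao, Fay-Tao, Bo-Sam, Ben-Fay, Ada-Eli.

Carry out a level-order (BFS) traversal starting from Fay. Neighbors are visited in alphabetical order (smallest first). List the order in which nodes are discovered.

Visit Fay; enqueue Ada, Ben, Bo, Cyd, Eli, Sam, Tao → queue [Ada, Ben, Bo, Cyd, Eli, Sam, Tao]
Visit Ada → queue [Ben, Bo, Cyd, Eli, Sam, Tao]
Visit Ben; enqueue Hana, Jae, Mae → queue [Bo, Cyd, Eli, Sam, Tao, Hana, Jae, Mae]
Visit Bo; enqueue Gus → queue [Cyd, Eli, Sam, Tao, Hana, Jae, Mae, Gus]
Visit Cyd; enqueue Pia → queue [Eli, Sam, Tao, Hana, Jae, Mae, Gus, Pia]
Visit Eli → queue [Sam, Tao, Hana, Jae, Mae, Gus, Pia]
Visit Sam; enqueue Dee → queue [Tao, Hana, Jae, Mae, Gus, Pia, Dee]
Visit Tao → queue [Hana, Jae, Mae, Gus, Pia, Dee]
Visit Hana → queue [Jae, Mae, Gus, Pia, Dee]
Visit Jae → queue [Mae, Gus, Pia, Dee]
Visit Mae; enqueue Uma → queue [Gus, Pia, Dee, Uma]
Visit Gus → queue [Pia, Dee, Uma]
Visit Pia → queue [Dee, Uma]
Visit Dee → queue [Uma]
Visit Uma → queue []

Fay, Ada, Ben, Bo, Cyd, Eli, Sam, Tao, Hana, Jae, Mae, Gus, Pia, Dee, Uma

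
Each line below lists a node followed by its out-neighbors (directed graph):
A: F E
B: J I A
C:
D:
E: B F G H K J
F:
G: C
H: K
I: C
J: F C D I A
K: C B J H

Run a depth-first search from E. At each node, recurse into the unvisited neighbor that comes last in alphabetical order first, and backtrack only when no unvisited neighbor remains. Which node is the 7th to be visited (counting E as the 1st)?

D

Visit E
E → K
K → J
J → I
I → C
J → F
J → D
J → A
K → H
K → B
E → G

Visit order: E, K, J, I, C, F, D, A, H, B, G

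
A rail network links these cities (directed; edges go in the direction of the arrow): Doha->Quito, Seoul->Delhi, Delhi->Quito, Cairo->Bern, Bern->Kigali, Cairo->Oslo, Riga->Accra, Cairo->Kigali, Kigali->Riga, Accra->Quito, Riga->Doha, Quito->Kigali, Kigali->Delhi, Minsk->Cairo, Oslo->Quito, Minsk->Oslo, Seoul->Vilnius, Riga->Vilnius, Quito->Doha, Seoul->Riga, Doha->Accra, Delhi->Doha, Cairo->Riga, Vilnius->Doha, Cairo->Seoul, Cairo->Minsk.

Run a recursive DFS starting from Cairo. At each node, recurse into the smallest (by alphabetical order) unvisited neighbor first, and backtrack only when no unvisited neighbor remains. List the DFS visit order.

Cairo → Bern → Kigali → Delhi → Doha → Accra → Quito → Riga → Vilnius → Minsk → Oslo → Seoul

Visit Cairo
Cairo → Bern
Bern → Kigali
Kigali → Delhi
Delhi → Doha
Doha → Accra
Accra → Quito
Kigali → Riga
Riga → Vilnius
Cairo → Minsk
Minsk → Oslo
Cairo → Seoul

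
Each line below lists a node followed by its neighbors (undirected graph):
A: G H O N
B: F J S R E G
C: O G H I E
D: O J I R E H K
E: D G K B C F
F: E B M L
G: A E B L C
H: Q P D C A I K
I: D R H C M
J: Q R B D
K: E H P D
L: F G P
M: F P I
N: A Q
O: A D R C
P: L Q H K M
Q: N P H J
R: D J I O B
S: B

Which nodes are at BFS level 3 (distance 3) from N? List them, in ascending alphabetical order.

Level 0: N
Level 1: A, Q
Level 2: G, H, J, O, P
Level 3: B, C, D, E, I, K, L, M, R
Level 4: F, S

B, C, D, E, I, K, L, M, R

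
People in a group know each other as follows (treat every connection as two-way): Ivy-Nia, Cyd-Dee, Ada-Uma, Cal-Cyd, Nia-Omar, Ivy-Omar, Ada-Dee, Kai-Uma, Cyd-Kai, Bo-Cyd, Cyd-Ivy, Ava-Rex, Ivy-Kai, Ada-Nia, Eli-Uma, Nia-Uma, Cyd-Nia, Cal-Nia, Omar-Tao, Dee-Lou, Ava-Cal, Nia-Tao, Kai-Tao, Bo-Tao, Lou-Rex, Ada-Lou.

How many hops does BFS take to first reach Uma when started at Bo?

Level 0: Bo
Level 1: Cyd, Tao
Level 2: Cal, Dee, Ivy, Kai, Nia, Omar
Level 3: Ada, Ava, Lou, Uma
Level 4: Eli, Rex
Uma first appears at level 3.

3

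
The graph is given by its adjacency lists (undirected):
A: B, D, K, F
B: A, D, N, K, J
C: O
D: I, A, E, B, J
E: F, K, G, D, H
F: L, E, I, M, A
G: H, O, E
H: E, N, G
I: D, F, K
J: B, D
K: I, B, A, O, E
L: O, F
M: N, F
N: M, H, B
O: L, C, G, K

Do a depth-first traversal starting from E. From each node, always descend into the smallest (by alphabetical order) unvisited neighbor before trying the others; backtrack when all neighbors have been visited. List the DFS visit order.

E D A B J K I F L O C G H N M

Visit E
E → D
D → A
A → B
B → J
B → K
K → I
I → F
F → L
L → O
O → C
O → G
G → H
H → N
N → M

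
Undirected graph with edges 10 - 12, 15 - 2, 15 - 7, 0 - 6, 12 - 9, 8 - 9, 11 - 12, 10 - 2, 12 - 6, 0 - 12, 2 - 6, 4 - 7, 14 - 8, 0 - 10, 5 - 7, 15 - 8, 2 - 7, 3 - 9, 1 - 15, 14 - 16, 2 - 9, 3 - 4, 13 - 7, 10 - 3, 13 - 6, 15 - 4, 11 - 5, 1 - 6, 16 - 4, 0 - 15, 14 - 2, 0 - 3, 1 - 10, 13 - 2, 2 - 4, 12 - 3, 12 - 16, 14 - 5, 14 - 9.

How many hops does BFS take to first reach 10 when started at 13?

Level 0: 13
Level 1: 2, 6, 7
Level 2: 0, 1, 4, 5, 9, 10, 12, 14, 15
Level 3: 3, 8, 11, 16
10 first appears at level 2.

2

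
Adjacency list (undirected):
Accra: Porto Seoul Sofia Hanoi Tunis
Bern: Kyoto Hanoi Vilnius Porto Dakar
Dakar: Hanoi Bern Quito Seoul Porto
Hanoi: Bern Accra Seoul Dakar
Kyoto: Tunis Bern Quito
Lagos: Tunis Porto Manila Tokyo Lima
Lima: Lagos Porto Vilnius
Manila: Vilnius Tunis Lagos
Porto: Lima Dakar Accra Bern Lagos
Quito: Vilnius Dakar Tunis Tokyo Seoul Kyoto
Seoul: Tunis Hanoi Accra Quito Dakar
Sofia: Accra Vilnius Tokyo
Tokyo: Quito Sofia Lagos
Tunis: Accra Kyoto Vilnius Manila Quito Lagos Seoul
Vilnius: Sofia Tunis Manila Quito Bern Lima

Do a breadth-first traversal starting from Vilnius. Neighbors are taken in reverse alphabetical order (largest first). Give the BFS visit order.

Visit Vilnius; enqueue Tunis, Sofia, Quito, Manila, Lima, Bern → queue [Tunis, Sofia, Quito, Manila, Lima, Bern]
Visit Tunis; enqueue Seoul, Lagos, Kyoto, Accra → queue [Sofia, Quito, Manila, Lima, Bern, Seoul, Lagos, Kyoto, Accra]
Visit Sofia; enqueue Tokyo → queue [Quito, Manila, Lima, Bern, Seoul, Lagos, Kyoto, Accra, Tokyo]
Visit Quito; enqueue Dakar → queue [Manila, Lima, Bern, Seoul, Lagos, Kyoto, Accra, Tokyo, Dakar]
Visit Manila → queue [Lima, Bern, Seoul, Lagos, Kyoto, Accra, Tokyo, Dakar]
Visit Lima; enqueue Porto → queue [Bern, Seoul, Lagos, Kyoto, Accra, Tokyo, Dakar, Porto]
Visit Bern; enqueue Hanoi → queue [Seoul, Lagos, Kyoto, Accra, Tokyo, Dakar, Porto, Hanoi]
Visit Seoul → queue [Lagos, Kyoto, Accra, Tokyo, Dakar, Porto, Hanoi]
Visit Lagos → queue [Kyoto, Accra, Tokyo, Dakar, Porto, Hanoi]
Visit Kyoto → queue [Accra, Tokyo, Dakar, Porto, Hanoi]
Visit Accra → queue [Tokyo, Dakar, Porto, Hanoi]
Visit Tokyo → queue [Dakar, Porto, Hanoi]
Visit Dakar → queue [Porto, Hanoi]
Visit Porto → queue [Hanoi]
Visit Hanoi → queue []

Vilnius Tunis Sofia Quito Manila Lima Bern Seoul Lagos Kyoto Accra Tokyo Dakar Porto Hanoi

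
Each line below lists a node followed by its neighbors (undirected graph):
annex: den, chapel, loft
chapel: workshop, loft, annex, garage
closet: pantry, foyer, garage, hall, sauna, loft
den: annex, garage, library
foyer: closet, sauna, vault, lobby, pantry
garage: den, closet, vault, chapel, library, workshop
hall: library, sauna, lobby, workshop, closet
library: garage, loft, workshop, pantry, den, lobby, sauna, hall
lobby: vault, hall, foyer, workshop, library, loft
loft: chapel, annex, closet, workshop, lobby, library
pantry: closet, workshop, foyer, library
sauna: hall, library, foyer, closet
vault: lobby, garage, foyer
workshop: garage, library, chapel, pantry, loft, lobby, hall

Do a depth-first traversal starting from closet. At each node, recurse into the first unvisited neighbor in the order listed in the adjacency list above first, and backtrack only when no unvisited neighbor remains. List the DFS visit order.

closet pantry workshop garage den annex chapel loft lobby vault foyer sauna hall library

Visit closet
closet → pantry
pantry → workshop
workshop → garage
garage → den
den → annex
annex → chapel
chapel → loft
loft → lobby
lobby → vault
vault → foyer
foyer → sauna
sauna → hall
hall → library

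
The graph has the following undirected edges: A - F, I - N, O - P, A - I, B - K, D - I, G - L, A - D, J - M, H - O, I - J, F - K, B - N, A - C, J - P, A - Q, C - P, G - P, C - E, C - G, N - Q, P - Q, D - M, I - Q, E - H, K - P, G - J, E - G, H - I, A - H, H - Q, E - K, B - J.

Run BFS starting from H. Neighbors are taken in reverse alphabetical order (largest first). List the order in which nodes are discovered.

Visit H; enqueue Q, O, I, E, A → queue [Q, O, I, E, A]
Visit Q; enqueue P, N → queue [O, I, E, A, P, N]
Visit O → queue [I, E, A, P, N]
Visit I; enqueue J, D → queue [E, A, P, N, J, D]
Visit E; enqueue K, G, C → queue [A, P, N, J, D, K, G, C]
Visit A; enqueue F → queue [P, N, J, D, K, G, C, F]
Visit P → queue [N, J, D, K, G, C, F]
Visit N; enqueue B → queue [J, D, K, G, C, F, B]
Visit J; enqueue M → queue [D, K, G, C, F, B, M]
Visit D → queue [K, G, C, F, B, M]
Visit K → queue [G, C, F, B, M]
Visit G; enqueue L → queue [C, F, B, M, L]
Visit C → queue [F, B, M, L]
Visit F → queue [B, M, L]
Visit B → queue [M, L]
Visit M → queue [L]
Visit L → queue []

H -> Q -> O -> I -> E -> A -> P -> N -> J -> D -> K -> G -> C -> F -> B -> M -> L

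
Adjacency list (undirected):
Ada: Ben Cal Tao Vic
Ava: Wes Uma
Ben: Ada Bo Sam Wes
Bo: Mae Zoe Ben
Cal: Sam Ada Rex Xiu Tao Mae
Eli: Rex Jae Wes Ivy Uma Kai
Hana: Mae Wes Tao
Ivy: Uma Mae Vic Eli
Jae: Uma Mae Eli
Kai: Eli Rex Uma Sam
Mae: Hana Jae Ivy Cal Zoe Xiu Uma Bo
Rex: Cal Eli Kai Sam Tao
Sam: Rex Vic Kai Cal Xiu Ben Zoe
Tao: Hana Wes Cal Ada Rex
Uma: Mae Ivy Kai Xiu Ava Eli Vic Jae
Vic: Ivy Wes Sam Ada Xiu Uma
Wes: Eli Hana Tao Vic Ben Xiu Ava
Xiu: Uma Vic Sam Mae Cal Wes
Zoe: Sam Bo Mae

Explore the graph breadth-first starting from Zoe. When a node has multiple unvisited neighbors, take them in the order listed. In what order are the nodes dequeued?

Zoe -> Sam -> Bo -> Mae -> Rex -> Vic -> Kai -> Cal -> Xiu -> Ben -> Hana -> Jae -> Ivy -> Uma -> Eli -> Tao -> Wes -> Ada -> Ava

Visit Zoe; enqueue Sam, Bo, Mae → queue [Sam, Bo, Mae]
Visit Sam; enqueue Rex, Vic, Kai, Cal, Xiu, Ben → queue [Bo, Mae, Rex, Vic, Kai, Cal, Xiu, Ben]
Visit Bo → queue [Mae, Rex, Vic, Kai, Cal, Xiu, Ben]
Visit Mae; enqueue Hana, Jae, Ivy, Uma → queue [Rex, Vic, Kai, Cal, Xiu, Ben, Hana, Jae, Ivy, Uma]
Visit Rex; enqueue Eli, Tao → queue [Vic, Kai, Cal, Xiu, Ben, Hana, Jae, Ivy, Uma, Eli, Tao]
Visit Vic; enqueue Wes, Ada → queue [Kai, Cal, Xiu, Ben, Hana, Jae, Ivy, Uma, Eli, Tao, Wes, Ada]
Visit Kai → queue [Cal, Xiu, Ben, Hana, Jae, Ivy, Uma, Eli, Tao, Wes, Ada]
Visit Cal → queue [Xiu, Ben, Hana, Jae, Ivy, Uma, Eli, Tao, Wes, Ada]
Visit Xiu → queue [Ben, Hana, Jae, Ivy, Uma, Eli, Tao, Wes, Ada]
Visit Ben → queue [Hana, Jae, Ivy, Uma, Eli, Tao, Wes, Ada]
Visit Hana → queue [Jae, Ivy, Uma, Eli, Tao, Wes, Ada]
Visit Jae → queue [Ivy, Uma, Eli, Tao, Wes, Ada]
Visit Ivy → queue [Uma, Eli, Tao, Wes, Ada]
Visit Uma; enqueue Ava → queue [Eli, Tao, Wes, Ada, Ava]
Visit Eli → queue [Tao, Wes, Ada, Ava]
Visit Tao → queue [Wes, Ada, Ava]
Visit Wes → queue [Ada, Ava]
Visit Ada → queue [Ava]
Visit Ava → queue []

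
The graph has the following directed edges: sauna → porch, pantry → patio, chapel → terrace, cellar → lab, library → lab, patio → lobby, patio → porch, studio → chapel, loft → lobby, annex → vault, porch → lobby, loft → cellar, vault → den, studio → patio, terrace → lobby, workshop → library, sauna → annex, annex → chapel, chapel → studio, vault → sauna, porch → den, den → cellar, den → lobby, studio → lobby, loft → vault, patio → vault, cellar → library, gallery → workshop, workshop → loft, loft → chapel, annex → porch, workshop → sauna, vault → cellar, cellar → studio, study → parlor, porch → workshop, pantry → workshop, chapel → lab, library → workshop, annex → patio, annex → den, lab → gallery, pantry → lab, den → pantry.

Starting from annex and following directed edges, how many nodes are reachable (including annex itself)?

17

BFS from annex visits: annex, chapel, den, patio, porch, vault, lab, studio, terrace, cellar, lobby, pantry, workshop, sauna, gallery, library, loft
Reachable nodes: 17 of 19 total.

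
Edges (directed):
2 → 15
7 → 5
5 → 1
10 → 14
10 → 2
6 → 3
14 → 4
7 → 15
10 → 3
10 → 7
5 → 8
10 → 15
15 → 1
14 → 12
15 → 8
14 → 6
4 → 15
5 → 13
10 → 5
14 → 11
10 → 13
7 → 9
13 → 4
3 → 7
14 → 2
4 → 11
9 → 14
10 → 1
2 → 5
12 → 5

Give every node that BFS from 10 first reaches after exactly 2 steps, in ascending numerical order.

4, 6, 8, 9, 11, 12

Level 0: 10
Level 1: 1, 2, 3, 5, 7, 13, 14, 15
Level 2: 4, 6, 8, 9, 11, 12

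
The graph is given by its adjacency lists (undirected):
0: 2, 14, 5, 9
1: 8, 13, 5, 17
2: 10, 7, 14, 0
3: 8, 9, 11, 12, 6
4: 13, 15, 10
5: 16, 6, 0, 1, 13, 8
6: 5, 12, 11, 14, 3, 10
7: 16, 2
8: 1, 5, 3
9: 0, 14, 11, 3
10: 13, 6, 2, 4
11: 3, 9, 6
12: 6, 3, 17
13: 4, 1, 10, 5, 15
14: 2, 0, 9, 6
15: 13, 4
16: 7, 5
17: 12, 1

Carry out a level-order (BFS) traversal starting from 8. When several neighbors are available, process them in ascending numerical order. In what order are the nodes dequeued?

8 1 3 5 13 17 6 9 11 12 0 16 4 10 15 14 2 7

Visit 8; enqueue 1, 3, 5 → queue [1, 3, 5]
Visit 1; enqueue 13, 17 → queue [3, 5, 13, 17]
Visit 3; enqueue 6, 9, 11, 12 → queue [5, 13, 17, 6, 9, 11, 12]
Visit 5; enqueue 0, 16 → queue [13, 17, 6, 9, 11, 12, 0, 16]
Visit 13; enqueue 4, 10, 15 → queue [17, 6, 9, 11, 12, 0, 16, 4, 10, 15]
Visit 17 → queue [6, 9, 11, 12, 0, 16, 4, 10, 15]
Visit 6; enqueue 14 → queue [9, 11, 12, 0, 16, 4, 10, 15, 14]
Visit 9 → queue [11, 12, 0, 16, 4, 10, 15, 14]
Visit 11 → queue [12, 0, 16, 4, 10, 15, 14]
Visit 12 → queue [0, 16, 4, 10, 15, 14]
Visit 0; enqueue 2 → queue [16, 4, 10, 15, 14, 2]
Visit 16; enqueue 7 → queue [4, 10, 15, 14, 2, 7]
Visit 4 → queue [10, 15, 14, 2, 7]
Visit 10 → queue [15, 14, 2, 7]
Visit 15 → queue [14, 2, 7]
Visit 14 → queue [2, 7]
Visit 2 → queue [7]
Visit 7 → queue []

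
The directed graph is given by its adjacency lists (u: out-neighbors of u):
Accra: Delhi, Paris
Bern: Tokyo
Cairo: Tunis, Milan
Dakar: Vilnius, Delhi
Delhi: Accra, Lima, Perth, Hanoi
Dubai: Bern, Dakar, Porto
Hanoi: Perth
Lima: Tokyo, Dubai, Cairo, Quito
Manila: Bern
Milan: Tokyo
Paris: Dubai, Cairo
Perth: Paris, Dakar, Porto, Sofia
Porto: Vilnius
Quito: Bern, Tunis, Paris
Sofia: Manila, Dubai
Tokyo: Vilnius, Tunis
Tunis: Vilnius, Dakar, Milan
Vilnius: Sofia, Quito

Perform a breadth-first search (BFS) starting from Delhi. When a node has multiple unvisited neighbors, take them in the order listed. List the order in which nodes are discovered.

Visit Delhi; enqueue Accra, Lima, Perth, Hanoi → queue [Accra, Lima, Perth, Hanoi]
Visit Accra; enqueue Paris → queue [Lima, Perth, Hanoi, Paris]
Visit Lima; enqueue Tokyo, Dubai, Cairo, Quito → queue [Perth, Hanoi, Paris, Tokyo, Dubai, Cairo, Quito]
Visit Perth; enqueue Dakar, Porto, Sofia → queue [Hanoi, Paris, Tokyo, Dubai, Cairo, Quito, Dakar, Porto, Sofia]
Visit Hanoi → queue [Paris, Tokyo, Dubai, Cairo, Quito, Dakar, Porto, Sofia]
Visit Paris → queue [Tokyo, Dubai, Cairo, Quito, Dakar, Porto, Sofia]
Visit Tokyo; enqueue Vilnius, Tunis → queue [Dubai, Cairo, Quito, Dakar, Porto, Sofia, Vilnius, Tunis]
Visit Dubai; enqueue Bern → queue [Cairo, Quito, Dakar, Porto, Sofia, Vilnius, Tunis, Bern]
Visit Cairo; enqueue Milan → queue [Quito, Dakar, Porto, Sofia, Vilnius, Tunis, Bern, Milan]
Visit Quito → queue [Dakar, Porto, Sofia, Vilnius, Tunis, Bern, Milan]
Visit Dakar → queue [Porto, Sofia, Vilnius, Tunis, Bern, Milan]
Visit Porto → queue [Sofia, Vilnius, Tunis, Bern, Milan]
Visit Sofia; enqueue Manila → queue [Vilnius, Tunis, Bern, Milan, Manila]
Visit Vilnius → queue [Tunis, Bern, Milan, Manila]
Visit Tunis → queue [Bern, Milan, Manila]
Visit Bern → queue [Milan, Manila]
Visit Milan → queue [Manila]
Visit Manila → queue []

Delhi -> Accra -> Lima -> Perth -> Hanoi -> Paris -> Tokyo -> Dubai -> Cairo -> Quito -> Dakar -> Porto -> Sofia -> Vilnius -> Tunis -> Bern -> Milan -> Manila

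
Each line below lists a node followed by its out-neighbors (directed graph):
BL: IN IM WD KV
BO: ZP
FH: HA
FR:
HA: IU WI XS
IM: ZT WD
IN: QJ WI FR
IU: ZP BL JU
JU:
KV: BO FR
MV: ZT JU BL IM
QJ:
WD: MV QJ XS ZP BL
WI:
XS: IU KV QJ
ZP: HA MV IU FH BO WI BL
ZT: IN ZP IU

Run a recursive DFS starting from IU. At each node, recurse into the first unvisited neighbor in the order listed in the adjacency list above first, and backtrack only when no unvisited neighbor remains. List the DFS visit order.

IU ZP HA WI XS KV BO FR QJ MV ZT IN JU BL IM WD FH

Visit IU
IU → ZP
ZP → HA
HA → WI
HA → XS
XS → KV
KV → BO
KV → FR
XS → QJ
ZP → MV
MV → ZT
ZT → IN
MV → JU
MV → BL
BL → IM
IM → WD
ZP → FH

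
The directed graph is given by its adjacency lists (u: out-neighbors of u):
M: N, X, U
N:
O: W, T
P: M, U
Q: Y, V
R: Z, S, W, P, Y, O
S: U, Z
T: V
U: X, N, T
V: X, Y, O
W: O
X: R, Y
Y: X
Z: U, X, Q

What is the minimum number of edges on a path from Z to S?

Level 0: Z
Level 1: Q, U, X
Level 2: N, R, T, V, Y
Level 3: O, P, S, W
Level 4: M
S first appears at level 3.

3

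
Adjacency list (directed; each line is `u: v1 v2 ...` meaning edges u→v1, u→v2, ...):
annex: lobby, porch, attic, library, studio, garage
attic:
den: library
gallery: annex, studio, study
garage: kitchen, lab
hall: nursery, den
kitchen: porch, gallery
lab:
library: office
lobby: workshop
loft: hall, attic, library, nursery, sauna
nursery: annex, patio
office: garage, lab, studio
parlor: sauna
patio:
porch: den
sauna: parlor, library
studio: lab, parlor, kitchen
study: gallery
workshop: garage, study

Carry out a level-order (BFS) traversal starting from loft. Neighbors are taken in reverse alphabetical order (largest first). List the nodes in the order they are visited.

loft → sauna → nursery → library → hall → attic → parlor → patio → annex → office → den → studio → porch → lobby → garage → lab → kitchen → workshop → gallery → study

Visit loft; enqueue sauna, nursery, library, hall, attic → queue [sauna, nursery, library, hall, attic]
Visit sauna; enqueue parlor → queue [nursery, library, hall, attic, parlor]
Visit nursery; enqueue patio, annex → queue [library, hall, attic, parlor, patio, annex]
Visit library; enqueue office → queue [hall, attic, parlor, patio, annex, office]
Visit hall; enqueue den → queue [attic, parlor, patio, annex, office, den]
Visit attic → queue [parlor, patio, annex, office, den]
Visit parlor → queue [patio, annex, office, den]
Visit patio → queue [annex, office, den]
Visit annex; enqueue studio, porch, lobby, garage → queue [office, den, studio, porch, lobby, garage]
Visit office; enqueue lab → queue [den, studio, porch, lobby, garage, lab]
Visit den → queue [studio, porch, lobby, garage, lab]
Visit studio; enqueue kitchen → queue [porch, lobby, garage, lab, kitchen]
Visit porch → queue [lobby, garage, lab, kitchen]
Visit lobby; enqueue workshop → queue [garage, lab, kitchen, workshop]
Visit garage → queue [lab, kitchen, workshop]
Visit lab → queue [kitchen, workshop]
Visit kitchen; enqueue gallery → queue [workshop, gallery]
Visit workshop; enqueue study → queue [gallery, study]
Visit gallery → queue [study]
Visit study → queue []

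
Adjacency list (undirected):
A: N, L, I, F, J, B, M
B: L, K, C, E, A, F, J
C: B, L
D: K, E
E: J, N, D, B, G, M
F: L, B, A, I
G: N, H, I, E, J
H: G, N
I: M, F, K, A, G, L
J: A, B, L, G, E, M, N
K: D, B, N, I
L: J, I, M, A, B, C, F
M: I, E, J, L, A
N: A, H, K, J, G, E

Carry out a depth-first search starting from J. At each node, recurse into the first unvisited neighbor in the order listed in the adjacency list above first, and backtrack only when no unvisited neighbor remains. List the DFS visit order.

J, A, N, H, G, I, M, E, D, K, B, L, C, F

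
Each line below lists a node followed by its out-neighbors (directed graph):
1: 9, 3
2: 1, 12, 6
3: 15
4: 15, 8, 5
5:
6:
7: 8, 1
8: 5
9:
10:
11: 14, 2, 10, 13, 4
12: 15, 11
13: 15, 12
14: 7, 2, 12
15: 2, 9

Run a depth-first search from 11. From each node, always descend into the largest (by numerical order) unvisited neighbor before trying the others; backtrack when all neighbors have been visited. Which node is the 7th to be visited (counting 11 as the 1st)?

Visit 11
11 → 14
14 → 12
12 → 15
15 → 9
15 → 2
2 → 6
2 → 1
1 → 3
14 → 7
7 → 8
8 → 5
11 → 13
11 → 10
11 → 4

Visit order: 11, 14, 12, 15, 9, 2, 6, 1, 3, 7, 8, 5, 13, 10, 4

6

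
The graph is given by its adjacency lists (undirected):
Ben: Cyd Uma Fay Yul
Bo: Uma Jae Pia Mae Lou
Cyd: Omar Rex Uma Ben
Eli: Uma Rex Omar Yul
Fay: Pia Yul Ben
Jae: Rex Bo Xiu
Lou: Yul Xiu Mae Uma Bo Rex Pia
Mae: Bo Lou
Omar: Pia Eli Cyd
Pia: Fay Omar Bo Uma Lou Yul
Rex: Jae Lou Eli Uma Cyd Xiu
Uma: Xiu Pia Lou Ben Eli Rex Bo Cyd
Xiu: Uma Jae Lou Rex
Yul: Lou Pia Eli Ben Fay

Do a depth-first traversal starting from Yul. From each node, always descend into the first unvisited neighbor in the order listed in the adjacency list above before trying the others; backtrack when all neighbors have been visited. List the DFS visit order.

Visit Yul
Yul → Lou
Lou → Xiu
Xiu → Uma
Uma → Pia
Pia → Fay
Fay → Ben
Ben → Cyd
Cyd → Omar
Omar → Eli
Eli → Rex
Rex → Jae
Jae → Bo
Bo → Mae

Yul, Lou, Xiu, Uma, Pia, Fay, Ben, Cyd, Omar, Eli, Rex, Jae, Bo, Mae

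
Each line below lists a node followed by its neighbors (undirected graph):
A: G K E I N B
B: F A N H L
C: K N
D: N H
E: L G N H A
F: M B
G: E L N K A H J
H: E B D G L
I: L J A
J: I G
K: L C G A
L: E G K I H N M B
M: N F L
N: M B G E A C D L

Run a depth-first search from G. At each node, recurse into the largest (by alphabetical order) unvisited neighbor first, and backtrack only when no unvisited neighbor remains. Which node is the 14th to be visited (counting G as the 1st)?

F

Visit G
G → N
N → M
M → L
L → K
K → C
K → A
A → I
I → J
A → E
E → H
H → D
H → B
B → F

Visit order: G, N, M, L, K, C, A, I, J, E, H, D, B, F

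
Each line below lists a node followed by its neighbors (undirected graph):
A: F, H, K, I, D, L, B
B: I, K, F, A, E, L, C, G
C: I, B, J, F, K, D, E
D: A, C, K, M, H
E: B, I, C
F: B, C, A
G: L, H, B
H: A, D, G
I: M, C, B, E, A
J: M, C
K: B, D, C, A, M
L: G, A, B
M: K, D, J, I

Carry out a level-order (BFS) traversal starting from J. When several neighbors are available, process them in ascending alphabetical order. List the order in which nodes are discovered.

J, C, M, B, D, E, F, I, K, A, G, L, H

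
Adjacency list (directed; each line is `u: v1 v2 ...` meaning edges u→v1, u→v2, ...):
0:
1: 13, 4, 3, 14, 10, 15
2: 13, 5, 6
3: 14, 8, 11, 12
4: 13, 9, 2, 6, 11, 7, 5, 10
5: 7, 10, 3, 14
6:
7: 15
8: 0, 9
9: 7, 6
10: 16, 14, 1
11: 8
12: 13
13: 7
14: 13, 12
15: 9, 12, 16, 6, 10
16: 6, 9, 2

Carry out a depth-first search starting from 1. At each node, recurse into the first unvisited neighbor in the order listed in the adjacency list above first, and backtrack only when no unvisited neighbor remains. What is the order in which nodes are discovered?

1, 13, 7, 15, 9, 6, 12, 16, 2, 5, 10, 14, 3, 8, 0, 11, 4

Visit 1
1 → 13
13 → 7
7 → 15
15 → 9
9 → 6
15 → 12
15 → 16
16 → 2
2 → 5
5 → 10
10 → 14
5 → 3
3 → 8
8 → 0
3 → 11
1 → 4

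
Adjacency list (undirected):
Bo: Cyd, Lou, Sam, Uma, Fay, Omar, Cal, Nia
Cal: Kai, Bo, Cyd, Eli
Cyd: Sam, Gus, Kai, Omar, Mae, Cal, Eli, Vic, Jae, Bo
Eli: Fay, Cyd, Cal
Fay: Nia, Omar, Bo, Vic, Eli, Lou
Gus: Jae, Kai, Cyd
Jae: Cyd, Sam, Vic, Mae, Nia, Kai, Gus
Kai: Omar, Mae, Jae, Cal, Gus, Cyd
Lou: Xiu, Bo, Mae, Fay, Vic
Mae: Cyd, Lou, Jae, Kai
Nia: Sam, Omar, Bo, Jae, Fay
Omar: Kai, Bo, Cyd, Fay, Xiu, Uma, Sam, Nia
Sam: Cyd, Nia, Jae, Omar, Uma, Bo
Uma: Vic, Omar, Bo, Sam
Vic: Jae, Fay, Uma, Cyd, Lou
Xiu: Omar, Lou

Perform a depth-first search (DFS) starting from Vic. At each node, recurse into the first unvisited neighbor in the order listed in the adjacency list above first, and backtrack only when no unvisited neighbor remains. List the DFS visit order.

Visit Vic
Vic → Jae
Jae → Cyd
Cyd → Sam
Sam → Nia
Nia → Omar
Omar → Kai
Kai → Mae
Mae → Lou
Lou → Xiu
Lou → Bo
Bo → Uma
Bo → Fay
Fay → Eli
Eli → Cal
Kai → Gus

Vic, Jae, Cyd, Sam, Nia, Omar, Kai, Mae, Lou, Xiu, Bo, Uma, Fay, Eli, Cal, Gus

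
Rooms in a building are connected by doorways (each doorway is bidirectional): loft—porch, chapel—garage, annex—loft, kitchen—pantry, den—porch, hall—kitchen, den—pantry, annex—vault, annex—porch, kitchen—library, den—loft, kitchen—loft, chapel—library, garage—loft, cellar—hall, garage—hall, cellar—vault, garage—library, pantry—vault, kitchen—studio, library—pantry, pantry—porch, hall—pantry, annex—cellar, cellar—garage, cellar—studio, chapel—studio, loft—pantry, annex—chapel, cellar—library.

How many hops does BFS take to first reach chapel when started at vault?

Level 0: vault
Level 1: annex, cellar, pantry
Level 2: chapel, den, garage, hall, kitchen, library, loft, porch, studio
chapel first appears at level 2.

2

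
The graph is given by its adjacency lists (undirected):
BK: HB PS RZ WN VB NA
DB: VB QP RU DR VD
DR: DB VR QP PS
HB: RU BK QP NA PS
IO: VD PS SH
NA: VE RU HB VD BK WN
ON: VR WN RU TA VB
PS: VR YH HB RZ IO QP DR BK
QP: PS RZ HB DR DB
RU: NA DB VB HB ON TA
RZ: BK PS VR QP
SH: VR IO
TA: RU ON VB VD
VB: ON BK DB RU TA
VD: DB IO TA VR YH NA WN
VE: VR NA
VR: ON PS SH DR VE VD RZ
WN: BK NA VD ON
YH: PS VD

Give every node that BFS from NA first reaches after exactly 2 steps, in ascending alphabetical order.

Level 0: NA
Level 1: BK, HB, RU, VD, VE, WN
Level 2: DB, IO, ON, PS, QP, RZ, TA, VB, VR, YH
Level 3: DR, SH

DB, IO, ON, PS, QP, RZ, TA, VB, VR, YH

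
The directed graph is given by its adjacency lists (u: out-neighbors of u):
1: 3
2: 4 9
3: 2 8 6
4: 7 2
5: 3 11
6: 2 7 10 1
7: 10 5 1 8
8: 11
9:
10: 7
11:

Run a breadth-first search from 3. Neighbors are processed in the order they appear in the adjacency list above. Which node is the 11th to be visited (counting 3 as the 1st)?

Visit 3; enqueue 2, 8, 6 → queue [2, 8, 6]
Visit 2; enqueue 4, 9 → queue [8, 6, 4, 9]
Visit 8; enqueue 11 → queue [6, 4, 9, 11]
Visit 6; enqueue 7, 10, 1 → queue [4, 9, 11, 7, 10, 1]
Visit 4 → queue [9, 11, 7, 10, 1]
Visit 9 → queue [11, 7, 10, 1]
Visit 11 → queue [7, 10, 1]
Visit 7; enqueue 5 → queue [10, 1, 5]
Visit 10 → queue [1, 5]
Visit 1 → queue [5]
Visit 5 → queue []

Visit order: 3, 2, 8, 6, 4, 9, 11, 7, 10, 1, 5

5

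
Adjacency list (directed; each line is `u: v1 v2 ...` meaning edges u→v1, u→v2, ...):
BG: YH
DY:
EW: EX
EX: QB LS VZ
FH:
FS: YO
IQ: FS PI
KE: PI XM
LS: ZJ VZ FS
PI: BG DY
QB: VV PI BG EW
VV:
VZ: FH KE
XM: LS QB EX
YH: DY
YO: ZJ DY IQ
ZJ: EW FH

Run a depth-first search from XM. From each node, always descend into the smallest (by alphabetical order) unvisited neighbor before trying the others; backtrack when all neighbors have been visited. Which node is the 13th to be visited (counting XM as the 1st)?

Visit XM
XM → EX
EX → LS
LS → FS
FS → YO
YO → DY
YO → IQ
IQ → PI
PI → BG
BG → YH
YO → ZJ
ZJ → EW
ZJ → FH
LS → VZ
VZ → KE
EX → QB
QB → VV

Visit order: XM, EX, LS, FS, YO, DY, IQ, PI, BG, YH, ZJ, EW, FH, VZ, KE, QB, VV

FH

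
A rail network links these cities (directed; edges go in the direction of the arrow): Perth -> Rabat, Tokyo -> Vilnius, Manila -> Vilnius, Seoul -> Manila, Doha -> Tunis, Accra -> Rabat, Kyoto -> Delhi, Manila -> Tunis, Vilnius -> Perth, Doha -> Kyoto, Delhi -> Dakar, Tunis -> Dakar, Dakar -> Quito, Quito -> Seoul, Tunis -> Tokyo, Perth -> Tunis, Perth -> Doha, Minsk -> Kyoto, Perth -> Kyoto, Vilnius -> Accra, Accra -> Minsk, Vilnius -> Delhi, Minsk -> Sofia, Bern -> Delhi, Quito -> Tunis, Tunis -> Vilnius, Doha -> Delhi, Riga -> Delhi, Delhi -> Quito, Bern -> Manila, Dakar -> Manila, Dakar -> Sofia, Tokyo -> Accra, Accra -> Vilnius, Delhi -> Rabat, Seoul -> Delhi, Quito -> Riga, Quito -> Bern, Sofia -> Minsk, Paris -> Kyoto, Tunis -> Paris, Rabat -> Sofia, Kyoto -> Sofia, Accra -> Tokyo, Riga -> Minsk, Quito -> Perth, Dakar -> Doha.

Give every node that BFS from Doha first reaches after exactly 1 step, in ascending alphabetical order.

Delhi, Kyoto, Tunis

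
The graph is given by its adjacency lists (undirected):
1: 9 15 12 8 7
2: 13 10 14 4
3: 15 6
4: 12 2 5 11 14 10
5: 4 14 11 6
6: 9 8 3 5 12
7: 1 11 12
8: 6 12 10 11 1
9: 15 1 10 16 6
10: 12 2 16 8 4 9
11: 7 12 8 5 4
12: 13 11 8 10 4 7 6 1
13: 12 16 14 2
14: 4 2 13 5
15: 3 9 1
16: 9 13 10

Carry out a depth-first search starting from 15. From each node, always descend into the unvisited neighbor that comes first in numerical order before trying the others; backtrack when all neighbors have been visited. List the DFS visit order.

Visit 15
15 → 1
1 → 7
7 → 11
11 → 4
4 → 2
2 → 10
10 → 8
8 → 6
6 → 3
6 → 5
5 → 14
14 → 13
13 → 12
13 → 16
16 → 9

15, 1, 7, 11, 4, 2, 10, 8, 6, 3, 5, 14, 13, 12, 16, 9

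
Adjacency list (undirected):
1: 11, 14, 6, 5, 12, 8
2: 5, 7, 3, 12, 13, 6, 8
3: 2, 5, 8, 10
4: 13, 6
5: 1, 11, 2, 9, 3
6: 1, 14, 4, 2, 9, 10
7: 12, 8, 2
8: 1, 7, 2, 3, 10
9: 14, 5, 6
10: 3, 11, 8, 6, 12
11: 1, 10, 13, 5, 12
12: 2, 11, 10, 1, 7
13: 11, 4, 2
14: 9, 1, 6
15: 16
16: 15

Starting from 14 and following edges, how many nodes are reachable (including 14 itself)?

BFS from 14 visits: 14, 9, 1, 6, 5, 11, 12, 8, 4, 2, 10, 3, 13, 7
Reachable nodes: 14 of 16 total.

14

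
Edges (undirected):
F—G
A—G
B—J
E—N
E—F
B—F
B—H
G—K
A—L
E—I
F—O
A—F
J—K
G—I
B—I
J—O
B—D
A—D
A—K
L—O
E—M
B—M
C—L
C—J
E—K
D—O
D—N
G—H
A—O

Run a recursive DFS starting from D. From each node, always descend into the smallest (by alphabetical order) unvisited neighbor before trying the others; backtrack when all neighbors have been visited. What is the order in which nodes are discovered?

Visit D
D → A
A → F
F → B
B → H
H → G
G → I
I → E
E → K
K → J
J → C
C → L
L → O
E → M
E → N

D -> A -> F -> B -> H -> G -> I -> E -> K -> J -> C -> L -> O -> M -> N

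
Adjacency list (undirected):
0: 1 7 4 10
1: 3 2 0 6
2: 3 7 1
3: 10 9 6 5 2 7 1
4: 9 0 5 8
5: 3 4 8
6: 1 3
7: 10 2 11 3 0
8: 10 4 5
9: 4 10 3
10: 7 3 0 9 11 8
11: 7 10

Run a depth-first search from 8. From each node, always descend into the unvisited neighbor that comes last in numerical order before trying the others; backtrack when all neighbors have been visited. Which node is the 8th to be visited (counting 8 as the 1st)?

Visit 8
8 → 10
10 → 11
11 → 7
7 → 3
3 → 9
9 → 4
4 → 5
4 → 0
0 → 1
1 → 6
1 → 2

Visit order: 8, 10, 11, 7, 3, 9, 4, 5, 0, 1, 6, 2

5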